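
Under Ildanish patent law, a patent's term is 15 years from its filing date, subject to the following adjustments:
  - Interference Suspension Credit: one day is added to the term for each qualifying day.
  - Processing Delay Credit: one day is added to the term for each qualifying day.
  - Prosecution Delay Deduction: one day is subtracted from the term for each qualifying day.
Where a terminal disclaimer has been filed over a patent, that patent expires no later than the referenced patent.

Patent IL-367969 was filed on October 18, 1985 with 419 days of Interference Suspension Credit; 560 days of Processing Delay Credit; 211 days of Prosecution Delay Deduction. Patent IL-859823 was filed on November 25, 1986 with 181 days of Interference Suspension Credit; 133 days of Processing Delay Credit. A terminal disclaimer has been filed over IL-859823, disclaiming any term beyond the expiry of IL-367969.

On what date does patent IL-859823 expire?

2002-10-05

Natural term of IL-859823:
  Base: filing + 15 years → 25 November 2001.
  Interference Suspension Credit: +181 days → 25 May 2002.
  Processing Delay Credit: +133 days → 5 October 2002.
Expiry of referenced patent IL-367969:
  Base: filing + 15 years → 18 October 2000.
  Interference Suspension Credit: +419 days → 11 December 2001.
  Processing Delay Credit: +560 days → 24 June 2003.
  Prosecution Delay Deduction: −211 days → 25 November 2002.
Terminal disclaimer: IL-859823 expires on the earlier of 5 October 2002 and 25 November 2002.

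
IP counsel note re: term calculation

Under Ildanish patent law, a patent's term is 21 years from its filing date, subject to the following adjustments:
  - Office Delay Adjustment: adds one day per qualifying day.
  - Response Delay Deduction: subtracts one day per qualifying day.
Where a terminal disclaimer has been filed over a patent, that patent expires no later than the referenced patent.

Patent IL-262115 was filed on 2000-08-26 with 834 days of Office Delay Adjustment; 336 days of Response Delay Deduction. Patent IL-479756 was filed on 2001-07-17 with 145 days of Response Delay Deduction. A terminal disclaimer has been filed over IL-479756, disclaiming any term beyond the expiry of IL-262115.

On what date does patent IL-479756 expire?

February 22, 2022

Natural term of IL-479756:
  Base: filing + 21 years → 17 July 2022.
  Response Delay Deduction: −145 days → 22 February 2022.
Expiry of referenced patent IL-262115:
  Base: filing + 21 years → 26 August 2021.
  Office Delay Adjustment: +834 days → 8 December 2023.
  Response Delay Deduction: −336 days → 6 January 2023.
Terminal disclaimer: IL-479756 expires on the earlier of 22 February 2022 and 6 January 2023.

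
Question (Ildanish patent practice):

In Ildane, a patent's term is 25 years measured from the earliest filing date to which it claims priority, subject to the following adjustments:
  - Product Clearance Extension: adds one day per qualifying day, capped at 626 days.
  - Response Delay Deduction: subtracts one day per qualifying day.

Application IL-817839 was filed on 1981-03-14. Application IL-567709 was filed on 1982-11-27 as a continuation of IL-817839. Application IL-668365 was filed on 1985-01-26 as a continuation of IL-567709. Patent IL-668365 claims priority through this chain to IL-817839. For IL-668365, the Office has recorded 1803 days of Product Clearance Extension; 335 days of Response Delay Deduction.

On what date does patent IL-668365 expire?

2006-12-30

Earliest priority filing: 14 March 1981.
Base term: 14 March 1981 + 25 years → 14 March 2006.
Product Clearance Extension: 1803 days claimed exceeds the 626-day cap, so +626 days → 30 November 2007.
Response Delay Deduction: −335 days → 30 December 2006.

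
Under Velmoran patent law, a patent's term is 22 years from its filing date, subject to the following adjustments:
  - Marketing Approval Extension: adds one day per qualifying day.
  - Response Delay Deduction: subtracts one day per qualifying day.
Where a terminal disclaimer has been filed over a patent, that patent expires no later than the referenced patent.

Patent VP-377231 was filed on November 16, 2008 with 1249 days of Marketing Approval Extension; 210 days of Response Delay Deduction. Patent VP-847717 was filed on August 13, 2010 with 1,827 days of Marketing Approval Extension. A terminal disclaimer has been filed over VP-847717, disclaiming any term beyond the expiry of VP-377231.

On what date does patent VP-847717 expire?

September 20, 2033

Natural term of VP-847717:
  Base: filing + 22 years → 13 August 2032.
  Marketing Approval Extension: +1827 days → 14 August 2037.
Expiry of referenced patent VP-377231:
  Base: filing + 22 years → 16 November 2030.
  Marketing Approval Extension: +1249 days → 18 April 2034.
  Response Delay Deduction: −210 days → 20 September 2033.
Terminal disclaimer: VP-847717 expires on the earlier of 14 August 2037 and 20 September 2033.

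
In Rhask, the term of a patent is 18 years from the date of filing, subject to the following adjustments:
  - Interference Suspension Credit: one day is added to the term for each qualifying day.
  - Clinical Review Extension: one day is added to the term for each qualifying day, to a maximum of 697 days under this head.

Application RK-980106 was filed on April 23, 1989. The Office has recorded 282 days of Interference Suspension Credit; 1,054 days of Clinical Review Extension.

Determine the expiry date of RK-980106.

December 27, 2009

Base term: filing date + 18 years → 23 April 2007.
Interference Suspension Credit: +282 days → 30 January 2008.
Clinical Review Extension: 1054 days claimed exceeds the 697-day cap, so +697 days → 27 December 2009.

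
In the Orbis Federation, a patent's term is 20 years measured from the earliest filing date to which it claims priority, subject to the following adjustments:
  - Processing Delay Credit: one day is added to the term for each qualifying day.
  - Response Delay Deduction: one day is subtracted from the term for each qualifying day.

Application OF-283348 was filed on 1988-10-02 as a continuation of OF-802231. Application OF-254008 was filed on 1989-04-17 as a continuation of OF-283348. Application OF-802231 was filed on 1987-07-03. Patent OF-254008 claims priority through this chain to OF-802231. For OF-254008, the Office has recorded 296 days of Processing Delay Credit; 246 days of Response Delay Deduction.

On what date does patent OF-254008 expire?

2007-08-22

Earliest priority filing: 3 July 1987.
Base term: 3 July 1987 + 20 years → 3 July 2007.
Processing Delay Credit: +296 days → 24 April 2008.
Response Delay Deduction: −246 days → 22 August 2007.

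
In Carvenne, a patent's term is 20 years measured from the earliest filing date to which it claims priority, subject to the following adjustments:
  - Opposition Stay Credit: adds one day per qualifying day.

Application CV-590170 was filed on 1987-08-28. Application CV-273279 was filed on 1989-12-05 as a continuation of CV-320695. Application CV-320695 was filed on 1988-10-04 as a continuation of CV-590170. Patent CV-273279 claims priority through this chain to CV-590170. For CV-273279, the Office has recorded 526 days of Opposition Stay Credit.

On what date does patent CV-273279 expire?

February 4, 2009

Earliest priority filing: 28 August 1987.
Base term: 28 August 1987 + 20 years → 28 August 2007.
Opposition Stay Credit: +526 days → 4 February 2009.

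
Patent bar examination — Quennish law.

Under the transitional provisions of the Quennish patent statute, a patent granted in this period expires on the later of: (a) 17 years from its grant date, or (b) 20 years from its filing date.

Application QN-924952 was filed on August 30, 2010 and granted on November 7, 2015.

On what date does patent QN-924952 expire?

November 7, 2032

(a) grant + 17 years → 7 November 2032.
(b) filing + 20 years → 30 August 2030.
Later of the two: 7 November 2032.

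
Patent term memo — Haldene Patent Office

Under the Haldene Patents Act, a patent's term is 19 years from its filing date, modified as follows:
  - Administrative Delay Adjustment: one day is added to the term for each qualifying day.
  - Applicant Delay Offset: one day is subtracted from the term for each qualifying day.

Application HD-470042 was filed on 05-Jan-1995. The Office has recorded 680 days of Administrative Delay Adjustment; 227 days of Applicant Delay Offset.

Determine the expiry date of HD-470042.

Base term: filing date + 19 years → 5 January 2014.
Administrative Delay Adjustment: +680 days → 16 November 2015.
Applicant Delay Offset: −227 days → 3 April 2015.

2015-04-03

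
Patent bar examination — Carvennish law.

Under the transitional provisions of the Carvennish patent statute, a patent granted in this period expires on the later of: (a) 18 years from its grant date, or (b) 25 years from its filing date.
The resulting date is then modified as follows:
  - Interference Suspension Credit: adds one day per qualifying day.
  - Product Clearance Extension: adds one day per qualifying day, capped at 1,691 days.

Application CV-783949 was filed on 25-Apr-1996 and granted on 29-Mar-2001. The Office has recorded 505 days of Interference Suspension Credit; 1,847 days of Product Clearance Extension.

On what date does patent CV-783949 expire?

(a) grant + 18 years → 29 March 2019.
(b) filing + 25 years → 25 April 2021.
Later of the two: 25 April 2021.
Interference Suspension Credit: +505 days → 12 September 2022.
Product Clearance Extension: 1847 days claimed exceeds the 1691-day cap, so +1691 days → 30 April 2027.

April 30, 2027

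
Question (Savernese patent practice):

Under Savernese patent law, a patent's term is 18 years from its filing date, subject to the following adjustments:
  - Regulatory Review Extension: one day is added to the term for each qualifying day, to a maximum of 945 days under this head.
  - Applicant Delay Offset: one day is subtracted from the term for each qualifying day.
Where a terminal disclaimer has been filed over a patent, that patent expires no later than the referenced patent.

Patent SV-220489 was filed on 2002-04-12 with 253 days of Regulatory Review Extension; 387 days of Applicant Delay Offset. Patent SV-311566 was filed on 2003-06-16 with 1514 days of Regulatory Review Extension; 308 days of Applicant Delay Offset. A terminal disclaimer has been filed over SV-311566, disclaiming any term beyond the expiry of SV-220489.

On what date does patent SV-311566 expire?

2019-11-30

Natural term of SV-311566:
  Base: filing + 18 years → 16 June 2021.
  Regulatory Review Extension: 1514 days claimed exceeds the 945-day cap, so +945 days → 17 January 2024.
  Applicant Delay Offset: −308 days → 15 March 2023.
Expiry of referenced patent SV-220489:
  Base: filing + 18 years → 12 April 2020.
  Regulatory Review Extension: 253 days (within the 945-day cap) → +253 days → 21 December 2020.
  Applicant Delay Offset: −387 days → 30 November 2019.
Terminal disclaimer: SV-311566 expires on the earlier of 15 March 2023 and 30 November 2019.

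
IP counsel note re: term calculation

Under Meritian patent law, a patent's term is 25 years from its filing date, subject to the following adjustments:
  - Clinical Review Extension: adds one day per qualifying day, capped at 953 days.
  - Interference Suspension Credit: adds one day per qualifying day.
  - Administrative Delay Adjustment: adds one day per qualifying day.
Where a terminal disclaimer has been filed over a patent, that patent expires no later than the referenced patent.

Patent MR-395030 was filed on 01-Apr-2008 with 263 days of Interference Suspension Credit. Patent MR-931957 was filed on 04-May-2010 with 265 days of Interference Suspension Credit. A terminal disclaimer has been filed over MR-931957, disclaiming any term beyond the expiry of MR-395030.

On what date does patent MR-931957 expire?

Natural term of MR-931957:
  Base: filing + 25 years → 4 May 2035.
  Interference Suspension Credit: +265 days → 24 January 2036.
Expiry of referenced patent MR-395030:
  Base: filing + 25 years → 1 April 2033.
  Interference Suspension Credit: +263 days → 20 December 2033.
Terminal disclaimer: MR-931957 expires on the earlier of 24 January 2036 and 20 December 2033.

December 20, 2033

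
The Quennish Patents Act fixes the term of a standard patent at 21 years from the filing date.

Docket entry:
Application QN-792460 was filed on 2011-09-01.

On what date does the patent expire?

September 1, 2032

Filing date + 21 years → 1 September 2032.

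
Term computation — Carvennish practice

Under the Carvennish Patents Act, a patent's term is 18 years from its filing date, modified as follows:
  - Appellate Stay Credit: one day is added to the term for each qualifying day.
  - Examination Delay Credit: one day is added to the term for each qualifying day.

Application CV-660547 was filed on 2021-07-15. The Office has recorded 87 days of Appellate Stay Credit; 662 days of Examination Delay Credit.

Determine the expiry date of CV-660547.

August 2, 2041

Base term: filing date + 18 years → 15 July 2039.
Appellate Stay Credit: +87 days → 10 October 2039.
Examination Delay Credit: +662 days → 2 August 2041.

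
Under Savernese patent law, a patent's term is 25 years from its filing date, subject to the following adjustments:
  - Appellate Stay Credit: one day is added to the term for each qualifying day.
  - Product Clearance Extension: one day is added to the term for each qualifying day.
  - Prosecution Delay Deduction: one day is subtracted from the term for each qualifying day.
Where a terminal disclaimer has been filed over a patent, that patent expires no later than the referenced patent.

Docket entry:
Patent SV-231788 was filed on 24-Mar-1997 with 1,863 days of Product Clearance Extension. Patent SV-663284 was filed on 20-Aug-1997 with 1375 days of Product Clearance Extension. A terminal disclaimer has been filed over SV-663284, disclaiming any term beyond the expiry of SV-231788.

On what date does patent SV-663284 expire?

Natural term of SV-663284:
  Base: filing + 25 years → 20 August 2022.
  Product Clearance Extension: +1375 days → 26 May 2026.
Expiry of referenced patent SV-231788:
  Base: filing + 25 years → 24 March 2022.
  Product Clearance Extension: +1863 days → 30 April 2027.
Terminal disclaimer: SV-663284 expires on the earlier of 26 May 2026 and 30 April 2027.

May 26, 2026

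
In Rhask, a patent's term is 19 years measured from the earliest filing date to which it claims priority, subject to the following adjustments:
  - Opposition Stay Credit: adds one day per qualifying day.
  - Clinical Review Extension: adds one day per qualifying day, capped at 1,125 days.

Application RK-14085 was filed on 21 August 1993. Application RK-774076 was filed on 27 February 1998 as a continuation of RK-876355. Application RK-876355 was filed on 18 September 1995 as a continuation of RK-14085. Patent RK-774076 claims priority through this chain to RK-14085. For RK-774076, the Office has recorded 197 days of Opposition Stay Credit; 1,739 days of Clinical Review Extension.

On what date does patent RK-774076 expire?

Earliest priority filing: 21 August 1993.
Base term: 21 August 1993 + 19 years → 21 August 2012.
Opposition Stay Credit: +197 days → 6 March 2013.
Clinical Review Extension: 1739 days claimed exceeds the 1125-day cap, so +1125 days → 4 April 2016.

2016-04-04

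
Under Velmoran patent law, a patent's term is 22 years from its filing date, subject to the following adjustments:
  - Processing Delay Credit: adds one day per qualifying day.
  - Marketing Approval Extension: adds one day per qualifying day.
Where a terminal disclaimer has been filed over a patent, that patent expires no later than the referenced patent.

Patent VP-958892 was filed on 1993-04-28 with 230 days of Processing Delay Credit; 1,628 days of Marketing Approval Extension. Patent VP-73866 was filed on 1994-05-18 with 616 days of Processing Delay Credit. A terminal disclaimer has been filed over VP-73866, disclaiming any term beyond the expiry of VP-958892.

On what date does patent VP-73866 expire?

Natural term of VP-73866:
  Base: filing + 22 years → 18 May 2016.
  Processing Delay Credit: +616 days → 24 January 2018.
Expiry of referenced patent VP-958892:
  Base: filing + 22 years → 28 April 2015.
  Processing Delay Credit: +230 days → 14 December 2015.
  Marketing Approval Extension: +1628 days → 29 May 2020.
Terminal disclaimer: VP-73866 expires on the earlier of 24 January 2018 and 29 May 2020.

January 24, 2018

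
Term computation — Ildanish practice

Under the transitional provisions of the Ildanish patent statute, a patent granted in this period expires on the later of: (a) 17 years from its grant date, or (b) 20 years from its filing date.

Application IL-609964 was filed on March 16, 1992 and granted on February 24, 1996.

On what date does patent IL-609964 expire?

February 24, 2013

(a) grant + 17 years → 24 February 2013.
(b) filing + 20 years → 16 March 2012.
Later of the two: 24 February 2013.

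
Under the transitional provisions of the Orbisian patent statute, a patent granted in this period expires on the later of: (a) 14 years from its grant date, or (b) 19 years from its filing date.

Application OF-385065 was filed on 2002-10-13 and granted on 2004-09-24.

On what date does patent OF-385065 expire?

(a) grant + 14 years → 24 September 2018.
(b) filing + 19 years → 13 October 2021.
Later of the two: 13 October 2021.

2021-10-13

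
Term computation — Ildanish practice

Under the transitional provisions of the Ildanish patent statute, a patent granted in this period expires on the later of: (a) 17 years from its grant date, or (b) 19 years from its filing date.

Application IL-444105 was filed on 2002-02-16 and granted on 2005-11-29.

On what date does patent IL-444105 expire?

November 29, 2022

(a) grant + 17 years → 29 November 2022.
(b) filing + 19 years → 16 February 2021.
Later of the two: 29 November 2022.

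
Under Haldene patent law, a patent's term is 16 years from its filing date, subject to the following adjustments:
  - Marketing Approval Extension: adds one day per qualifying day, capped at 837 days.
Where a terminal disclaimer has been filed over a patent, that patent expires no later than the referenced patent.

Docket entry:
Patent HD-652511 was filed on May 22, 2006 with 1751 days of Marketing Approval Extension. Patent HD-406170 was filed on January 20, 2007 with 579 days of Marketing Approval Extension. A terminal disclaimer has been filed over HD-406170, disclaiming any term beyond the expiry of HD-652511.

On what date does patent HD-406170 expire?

2024-08-21

Natural term of HD-406170:
  Base: filing + 16 years → 20 January 2023.
  Marketing Approval Extension: 579 days (within the 837-day cap) → +579 days → 21 August 2024.
Expiry of referenced patent HD-652511:
  Base: filing + 16 years → 22 May 2022.
  Marketing Approval Extension: 1751 days claimed exceeds the 837-day cap, so +837 days → 5 September 2024.
Terminal disclaimer: HD-406170 expires on the earlier of 21 August 2024 and 5 September 2024.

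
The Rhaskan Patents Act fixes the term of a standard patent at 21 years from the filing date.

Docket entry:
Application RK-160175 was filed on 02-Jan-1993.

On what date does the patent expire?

2014-01-02

Filing date + 21 years → 2 January 2014.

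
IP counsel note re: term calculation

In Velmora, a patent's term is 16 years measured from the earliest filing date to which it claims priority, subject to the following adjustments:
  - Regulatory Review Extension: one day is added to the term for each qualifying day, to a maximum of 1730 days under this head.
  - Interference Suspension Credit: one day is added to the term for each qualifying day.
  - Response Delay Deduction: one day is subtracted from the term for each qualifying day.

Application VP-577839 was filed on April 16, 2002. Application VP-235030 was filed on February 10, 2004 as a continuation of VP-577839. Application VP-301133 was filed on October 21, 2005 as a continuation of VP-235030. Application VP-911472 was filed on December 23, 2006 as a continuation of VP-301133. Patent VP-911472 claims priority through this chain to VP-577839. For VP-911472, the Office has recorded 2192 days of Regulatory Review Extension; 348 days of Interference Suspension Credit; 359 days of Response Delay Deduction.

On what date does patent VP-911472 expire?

December 30, 2022

Earliest priority filing: 16 April 2002.
Base term: 16 April 2002 + 16 years → 16 April 2018.
Regulatory Review Extension: 2192 days claimed exceeds the 1730-day cap, so +1730 days → 10 January 2023.
Interference Suspension Credit: +348 days → 24 December 2023.
Response Delay Deduction: −359 days → 30 December 2022.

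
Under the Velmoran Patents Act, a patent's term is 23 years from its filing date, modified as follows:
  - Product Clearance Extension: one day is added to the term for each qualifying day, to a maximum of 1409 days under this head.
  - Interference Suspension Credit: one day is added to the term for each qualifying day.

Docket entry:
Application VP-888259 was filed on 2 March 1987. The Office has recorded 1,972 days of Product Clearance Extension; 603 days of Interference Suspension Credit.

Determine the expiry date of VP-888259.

2015-09-04

Base term: filing date + 23 years → 2 March 2010.
Product Clearance Extension: 1972 days claimed exceeds the 1409-day cap, so +1409 days → 9 January 2014.
Interference Suspension Credit: +603 days → 4 September 2015.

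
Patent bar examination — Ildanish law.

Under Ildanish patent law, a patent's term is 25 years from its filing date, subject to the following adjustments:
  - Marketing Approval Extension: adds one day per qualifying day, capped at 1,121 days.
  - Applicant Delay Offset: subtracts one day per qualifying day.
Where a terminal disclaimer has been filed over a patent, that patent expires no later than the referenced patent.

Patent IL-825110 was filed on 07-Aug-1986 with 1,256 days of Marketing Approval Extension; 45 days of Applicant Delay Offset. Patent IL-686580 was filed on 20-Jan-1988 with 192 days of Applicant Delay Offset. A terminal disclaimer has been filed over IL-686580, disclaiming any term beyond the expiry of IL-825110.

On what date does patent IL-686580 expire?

July 12, 2012

Natural term of IL-686580:
  Base: filing + 25 years → 20 January 2013.
  Applicant Delay Offset: −192 days → 12 July 2012.
Expiry of referenced patent IL-825110:
  Base: filing + 25 years → 7 August 2011.
  Marketing Approval Extension: 1256 days claimed exceeds the 1121-day cap, so +1121 days → 1 September 2014.
  Applicant Delay Offset: −45 days → 18 July 2014.
Terminal disclaimer: IL-686580 expires on the earlier of 12 July 2012 and 18 July 2014.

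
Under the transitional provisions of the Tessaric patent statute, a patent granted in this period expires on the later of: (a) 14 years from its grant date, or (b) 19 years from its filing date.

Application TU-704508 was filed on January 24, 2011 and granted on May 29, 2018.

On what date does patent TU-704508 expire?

(a) grant + 14 years → 29 May 2032.
(b) filing + 19 years → 24 January 2030.
Later of the two: 29 May 2032.

2032-05-29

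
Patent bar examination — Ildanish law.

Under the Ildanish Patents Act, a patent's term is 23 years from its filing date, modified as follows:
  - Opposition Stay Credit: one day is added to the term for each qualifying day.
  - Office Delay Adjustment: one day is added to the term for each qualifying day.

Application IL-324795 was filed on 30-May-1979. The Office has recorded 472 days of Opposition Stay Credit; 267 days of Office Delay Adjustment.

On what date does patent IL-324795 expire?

2004-06-07

Base term: filing date + 23 years → 30 May 2002.
Opposition Stay Credit: +472 days → 14 September 2003.
Office Delay Adjustment: +267 days → 7 June 2004.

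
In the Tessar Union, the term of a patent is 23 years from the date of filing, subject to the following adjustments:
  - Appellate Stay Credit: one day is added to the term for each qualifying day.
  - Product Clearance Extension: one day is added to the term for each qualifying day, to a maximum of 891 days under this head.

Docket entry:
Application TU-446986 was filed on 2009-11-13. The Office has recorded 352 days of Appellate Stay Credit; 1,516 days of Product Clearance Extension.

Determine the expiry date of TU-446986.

2036-04-09

Base term: filing date + 23 years → 13 November 2032.
Appellate Stay Credit: +352 days → 31 October 2033.
Product Clearance Extension: 1516 days claimed exceeds the 891-day cap, so +891 days → 9 April 2036.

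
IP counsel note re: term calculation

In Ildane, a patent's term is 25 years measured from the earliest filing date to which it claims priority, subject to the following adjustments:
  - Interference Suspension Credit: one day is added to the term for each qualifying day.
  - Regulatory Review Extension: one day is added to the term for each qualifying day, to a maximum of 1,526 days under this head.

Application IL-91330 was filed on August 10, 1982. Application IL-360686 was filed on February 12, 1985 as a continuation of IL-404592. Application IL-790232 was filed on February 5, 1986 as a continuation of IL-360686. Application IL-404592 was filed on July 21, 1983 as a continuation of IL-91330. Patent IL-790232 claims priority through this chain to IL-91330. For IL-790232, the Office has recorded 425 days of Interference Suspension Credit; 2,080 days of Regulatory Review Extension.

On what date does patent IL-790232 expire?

Earliest priority filing: 10 August 1982.
Base term: 10 August 1982 + 25 years → 10 August 2007.
Interference Suspension Credit: +425 days → 8 October 2008.
Regulatory Review Extension: 2080 days claimed exceeds the 1526-day cap, so +1526 days → 12 December 2012.

2012-12-12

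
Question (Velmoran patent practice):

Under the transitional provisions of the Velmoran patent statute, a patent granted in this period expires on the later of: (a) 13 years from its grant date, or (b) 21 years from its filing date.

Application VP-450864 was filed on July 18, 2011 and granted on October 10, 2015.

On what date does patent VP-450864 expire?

(a) grant + 13 years → 10 October 2028.
(b) filing + 21 years → 18 July 2032.
Later of the two: 18 July 2032.

2032-07-18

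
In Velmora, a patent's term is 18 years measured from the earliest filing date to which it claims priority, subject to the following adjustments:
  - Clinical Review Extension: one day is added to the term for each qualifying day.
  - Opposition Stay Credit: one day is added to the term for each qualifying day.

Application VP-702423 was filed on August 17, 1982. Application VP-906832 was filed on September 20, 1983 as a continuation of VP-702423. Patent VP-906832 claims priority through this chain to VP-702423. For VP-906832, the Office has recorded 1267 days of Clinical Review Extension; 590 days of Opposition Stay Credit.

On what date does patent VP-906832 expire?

2005-09-17

Earliest priority filing: 17 August 1982.
Base term: 17 August 1982 + 18 years → 17 August 2000.
Clinical Review Extension: +1267 days → 5 February 2004.
Opposition Stay Credit: +590 days → 17 September 2005.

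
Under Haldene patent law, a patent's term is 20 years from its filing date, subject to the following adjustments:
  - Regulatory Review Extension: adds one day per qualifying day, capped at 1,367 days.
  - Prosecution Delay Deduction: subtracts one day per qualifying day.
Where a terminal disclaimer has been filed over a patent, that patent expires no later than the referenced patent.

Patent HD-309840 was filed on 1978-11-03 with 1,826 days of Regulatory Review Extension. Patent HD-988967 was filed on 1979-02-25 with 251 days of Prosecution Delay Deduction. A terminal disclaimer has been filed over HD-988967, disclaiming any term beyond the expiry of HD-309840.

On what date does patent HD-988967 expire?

Natural term of HD-988967:
  Base: filing + 20 years → 25 February 1999.
  Prosecution Delay Deduction: −251 days → 19 June 1998.
Expiry of referenced patent HD-309840:
  Base: filing + 20 years → 3 November 1998.
  Regulatory Review Extension: 1826 days claimed exceeds the 1367-day cap, so +1367 days → 1 August 2002.
Terminal disclaimer: HD-988967 expires on the earlier of 19 June 1998 and 1 August 2002.

June 19, 1998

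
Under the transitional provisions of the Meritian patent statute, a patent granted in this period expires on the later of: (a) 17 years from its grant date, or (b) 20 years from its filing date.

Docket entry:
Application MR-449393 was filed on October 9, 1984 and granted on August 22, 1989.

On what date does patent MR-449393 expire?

(a) grant + 17 years → 22 August 2006.
(b) filing + 20 years → 9 October 2004.
Later of the two: 22 August 2006.

August 22, 2006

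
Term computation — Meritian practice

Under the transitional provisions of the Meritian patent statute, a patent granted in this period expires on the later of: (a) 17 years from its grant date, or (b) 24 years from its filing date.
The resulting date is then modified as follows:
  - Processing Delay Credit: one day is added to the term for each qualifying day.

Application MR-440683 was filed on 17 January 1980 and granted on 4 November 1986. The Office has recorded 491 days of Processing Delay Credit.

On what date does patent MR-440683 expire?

May 22, 2005

(a) grant + 17 years → 4 November 2003.
(b) filing + 24 years → 17 January 2004.
Later of the two: 17 January 2004.
Processing Delay Credit: +491 days → 22 May 2005.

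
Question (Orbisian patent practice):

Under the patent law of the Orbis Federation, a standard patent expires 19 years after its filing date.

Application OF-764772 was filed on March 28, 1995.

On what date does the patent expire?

March 28, 2014

Filing date + 19 years → 28 March 2014.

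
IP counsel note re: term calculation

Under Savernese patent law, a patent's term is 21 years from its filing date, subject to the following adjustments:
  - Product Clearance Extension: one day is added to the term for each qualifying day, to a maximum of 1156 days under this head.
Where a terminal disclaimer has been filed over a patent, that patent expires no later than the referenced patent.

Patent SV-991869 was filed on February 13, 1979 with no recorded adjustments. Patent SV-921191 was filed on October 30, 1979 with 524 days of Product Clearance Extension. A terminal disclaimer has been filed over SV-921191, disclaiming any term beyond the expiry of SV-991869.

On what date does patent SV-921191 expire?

Natural term of SV-921191:
  Base: filing + 21 years → 30 October 2000.
  Product Clearance Extension: 524 days (within the 1156-day cap) → +524 days → 7 April 2002.
Expiry of referenced patent SV-991869:
  Base: filing + 21 years → 13 February 2000.
Terminal disclaimer: SV-921191 expires on the earlier of 7 April 2002 and 13 February 2000.

2000-02-13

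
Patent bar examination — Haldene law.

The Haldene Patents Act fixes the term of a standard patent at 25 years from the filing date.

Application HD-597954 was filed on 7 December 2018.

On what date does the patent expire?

Filing date + 25 years → 7 December 2043.

2043-12-07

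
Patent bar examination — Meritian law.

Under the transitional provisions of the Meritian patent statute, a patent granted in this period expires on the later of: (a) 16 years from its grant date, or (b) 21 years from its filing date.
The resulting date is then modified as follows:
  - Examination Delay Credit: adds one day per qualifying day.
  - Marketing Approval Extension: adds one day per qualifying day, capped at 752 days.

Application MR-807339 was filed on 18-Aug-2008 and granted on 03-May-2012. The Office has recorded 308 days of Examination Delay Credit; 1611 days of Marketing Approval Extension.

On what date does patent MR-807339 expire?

(a) grant + 16 years → 3 May 2028.
(b) filing + 21 years → 18 August 2029.
Later of the two: 18 August 2029.
Examination Delay Credit: +308 days → 22 June 2030.
Marketing Approval Extension: 1611 days claimed exceeds the 752-day cap, so +752 days → 13 July 2032.

2032-07-13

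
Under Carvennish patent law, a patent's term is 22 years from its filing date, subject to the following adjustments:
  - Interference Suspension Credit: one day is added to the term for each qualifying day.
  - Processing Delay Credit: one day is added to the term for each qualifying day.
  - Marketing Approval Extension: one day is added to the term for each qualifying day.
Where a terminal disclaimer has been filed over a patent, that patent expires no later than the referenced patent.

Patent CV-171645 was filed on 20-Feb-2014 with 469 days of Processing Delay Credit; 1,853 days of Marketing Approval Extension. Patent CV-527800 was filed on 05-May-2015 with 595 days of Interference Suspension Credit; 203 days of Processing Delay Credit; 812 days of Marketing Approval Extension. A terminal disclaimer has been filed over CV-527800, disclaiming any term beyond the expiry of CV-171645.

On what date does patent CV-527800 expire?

October 1, 2041

Natural term of CV-527800:
  Base: filing + 22 years → 5 May 2037.
  Interference Suspension Credit: +595 days → 21 December 2038.
  Processing Delay Credit: +203 days → 12 July 2039.
  Marketing Approval Extension: +812 days → 1 October 2041.
Expiry of referenced patent CV-171645:
  Base: filing + 22 years → 20 February 2036.
  Processing Delay Credit: +469 days → 3 June 2037.
  Marketing Approval Extension: +1853 days → 30 June 2042.
Terminal disclaimer: CV-527800 expires on the earlier of 1 October 2041 and 30 June 2042.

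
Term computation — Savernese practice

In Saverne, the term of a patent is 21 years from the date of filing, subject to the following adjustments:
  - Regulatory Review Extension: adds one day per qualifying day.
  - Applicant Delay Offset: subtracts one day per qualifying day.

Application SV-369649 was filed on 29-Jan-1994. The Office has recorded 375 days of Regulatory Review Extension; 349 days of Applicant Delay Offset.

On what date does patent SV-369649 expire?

Base term: filing date + 21 years → 29 January 2015.
Regulatory Review Extension: +375 days → 8 February 2016.
Applicant Delay Offset: −349 days → 24 February 2015.

2015-02-24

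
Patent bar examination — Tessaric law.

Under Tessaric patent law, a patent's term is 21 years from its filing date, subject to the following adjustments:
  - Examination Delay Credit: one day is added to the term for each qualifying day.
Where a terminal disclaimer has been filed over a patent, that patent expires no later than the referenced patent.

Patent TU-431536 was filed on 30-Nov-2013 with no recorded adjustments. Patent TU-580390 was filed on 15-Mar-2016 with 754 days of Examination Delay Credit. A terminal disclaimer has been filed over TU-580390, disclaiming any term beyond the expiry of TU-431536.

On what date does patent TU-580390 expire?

Natural term of TU-580390:
  Base: filing + 21 years → 15 March 2037.
  Examination Delay Credit: +754 days → 8 April 2039.
Expiry of referenced patent TU-431536:
  Base: filing + 21 years → 30 November 2034.
Terminal disclaimer: TU-580390 expires on the earlier of 8 April 2039 and 30 November 2034.

November 30, 2034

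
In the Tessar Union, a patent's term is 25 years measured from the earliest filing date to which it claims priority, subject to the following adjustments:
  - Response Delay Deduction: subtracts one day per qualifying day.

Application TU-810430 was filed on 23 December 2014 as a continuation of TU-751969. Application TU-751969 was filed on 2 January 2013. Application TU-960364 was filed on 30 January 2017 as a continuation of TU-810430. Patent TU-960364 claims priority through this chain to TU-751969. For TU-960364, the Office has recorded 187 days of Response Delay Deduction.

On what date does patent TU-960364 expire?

2037-06-29

Earliest priority filing: 2 January 2013.
Base term: 2 January 2013 + 25 years → 2 January 2038.
Response Delay Deduction: −187 days → 29 June 2037.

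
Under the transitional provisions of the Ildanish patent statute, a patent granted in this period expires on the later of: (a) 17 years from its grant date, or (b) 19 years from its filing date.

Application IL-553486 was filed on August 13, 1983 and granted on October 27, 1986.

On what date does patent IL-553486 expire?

(a) grant + 17 years → 27 October 2003.
(b) filing + 19 years → 13 August 2002.
Later of the two: 27 October 2003.

2003-10-27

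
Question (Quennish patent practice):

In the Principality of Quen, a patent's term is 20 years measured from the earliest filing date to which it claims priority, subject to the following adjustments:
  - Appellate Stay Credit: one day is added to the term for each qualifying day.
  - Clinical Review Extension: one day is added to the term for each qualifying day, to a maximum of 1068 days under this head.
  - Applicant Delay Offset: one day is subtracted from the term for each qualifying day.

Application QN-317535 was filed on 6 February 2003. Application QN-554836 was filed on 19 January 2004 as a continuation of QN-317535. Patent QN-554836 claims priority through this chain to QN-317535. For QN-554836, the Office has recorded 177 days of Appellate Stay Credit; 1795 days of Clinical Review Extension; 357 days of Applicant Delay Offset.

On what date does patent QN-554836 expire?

Earliest priority filing: 6 February 2003.
Base term: 6 February 2003 + 20 years → 6 February 2023.
Appellate Stay Credit: +177 days → 2 August 2023.
Clinical Review Extension: 1795 days claimed exceeds the 1068-day cap, so +1068 days → 5 July 2026.
Applicant Delay Offset: −357 days → 13 July 2025.

July 13, 2025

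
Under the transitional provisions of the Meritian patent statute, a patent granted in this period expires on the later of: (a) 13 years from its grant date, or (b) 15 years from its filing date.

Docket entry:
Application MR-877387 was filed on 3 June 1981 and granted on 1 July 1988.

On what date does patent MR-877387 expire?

July 1, 2001

(a) grant + 13 years → 1 July 2001.
(b) filing + 15 years → 3 June 1996.
Later of the two: 1 July 2001.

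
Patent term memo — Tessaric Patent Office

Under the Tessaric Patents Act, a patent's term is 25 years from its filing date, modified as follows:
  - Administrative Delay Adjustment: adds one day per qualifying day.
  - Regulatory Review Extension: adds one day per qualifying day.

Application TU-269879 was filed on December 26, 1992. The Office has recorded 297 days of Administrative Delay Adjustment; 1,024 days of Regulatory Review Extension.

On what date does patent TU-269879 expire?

August 8, 2021

Base term: filing date + 25 years → 26 December 2017.
Administrative Delay Adjustment: +297 days → 19 October 2018.
Regulatory Review Extension: +1024 days → 8 August 2021.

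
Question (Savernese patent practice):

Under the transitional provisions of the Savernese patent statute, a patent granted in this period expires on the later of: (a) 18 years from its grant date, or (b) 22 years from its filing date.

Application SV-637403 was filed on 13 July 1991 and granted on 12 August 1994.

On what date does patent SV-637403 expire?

(a) grant + 18 years → 12 August 2012.
(b) filing + 22 years → 13 July 2013.
Later of the two: 13 July 2013.

2013-07-13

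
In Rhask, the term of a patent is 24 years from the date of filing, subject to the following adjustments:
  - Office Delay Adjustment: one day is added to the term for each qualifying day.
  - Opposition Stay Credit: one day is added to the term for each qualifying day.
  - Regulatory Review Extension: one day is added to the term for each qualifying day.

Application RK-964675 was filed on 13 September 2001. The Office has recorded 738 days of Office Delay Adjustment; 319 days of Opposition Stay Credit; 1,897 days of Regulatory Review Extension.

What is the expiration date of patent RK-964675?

2033-10-15

Base term: filing date + 24 years → 13 September 2025.
Office Delay Adjustment: +738 days → 21 September 2027.
Opposition Stay Credit: +319 days → 5 August 2028.
Regulatory Review Extension: +1897 days → 15 October 2033.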